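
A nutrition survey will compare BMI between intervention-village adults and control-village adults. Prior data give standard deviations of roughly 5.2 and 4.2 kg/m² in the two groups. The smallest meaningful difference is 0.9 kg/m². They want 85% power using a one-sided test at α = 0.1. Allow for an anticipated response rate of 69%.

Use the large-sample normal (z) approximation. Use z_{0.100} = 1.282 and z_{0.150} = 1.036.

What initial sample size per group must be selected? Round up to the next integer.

n = (z_α + z_β)² · (σ₁² + σ₂²) / δ²
  = (1.282 + 1.036)² · (5.2² + 4.2² = 44.68) / 0.9²
  = 5.3731 · 44.68 / 0.81
  = 296.38
Adjust for 69% response: 296.38 / 0.69 = 429.54.
Round up → n = 430 per group.

n = 430 per group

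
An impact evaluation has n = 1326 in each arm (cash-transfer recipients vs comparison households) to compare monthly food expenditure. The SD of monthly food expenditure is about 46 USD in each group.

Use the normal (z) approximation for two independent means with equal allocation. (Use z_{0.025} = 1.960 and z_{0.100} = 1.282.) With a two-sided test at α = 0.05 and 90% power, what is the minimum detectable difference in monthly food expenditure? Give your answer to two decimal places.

Minimum detectable difference ≈ 5.79 USD

δ = (z_{α/2} + z_β) · √((σ₁²+σ₂²)/n)
  = (1.960 + 1.282) · √(4232/1326)
  = 3.242 · √3.1916
  = 3.242 · 1.7865
  = 5.7918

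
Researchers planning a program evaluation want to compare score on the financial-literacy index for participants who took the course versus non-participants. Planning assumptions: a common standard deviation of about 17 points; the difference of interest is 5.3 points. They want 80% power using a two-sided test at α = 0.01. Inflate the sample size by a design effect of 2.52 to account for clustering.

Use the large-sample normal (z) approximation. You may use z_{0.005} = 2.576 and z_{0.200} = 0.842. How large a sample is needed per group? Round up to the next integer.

n = 606 per group

n = (z_{α/2} + z_β)² · (σ₁² + σ₂²) / δ²
  = (2.576 + 0.842)² · (2·17² = 578) / 5.3²
  = 11.6827 · 578 / 28.09
  = 240.39
Design effect: 2.52 × 240.39 = 605.79.
Round up → n = 606 per group.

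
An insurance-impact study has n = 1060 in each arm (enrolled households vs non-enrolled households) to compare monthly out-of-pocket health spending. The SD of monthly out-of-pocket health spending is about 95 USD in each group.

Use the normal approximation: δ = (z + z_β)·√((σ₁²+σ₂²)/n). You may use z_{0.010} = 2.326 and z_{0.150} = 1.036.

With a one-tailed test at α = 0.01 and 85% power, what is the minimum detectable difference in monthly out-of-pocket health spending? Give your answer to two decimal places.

Minimum detectable difference ≈ 13.87 USD

δ = (z_α + z_β) · √((σ₁²+σ₂²)/n)
  = (2.326 + 1.036) · √(18050/1060)
  = 3.362 · √17.0283
  = 3.362 · 4.1265
  = 13.8734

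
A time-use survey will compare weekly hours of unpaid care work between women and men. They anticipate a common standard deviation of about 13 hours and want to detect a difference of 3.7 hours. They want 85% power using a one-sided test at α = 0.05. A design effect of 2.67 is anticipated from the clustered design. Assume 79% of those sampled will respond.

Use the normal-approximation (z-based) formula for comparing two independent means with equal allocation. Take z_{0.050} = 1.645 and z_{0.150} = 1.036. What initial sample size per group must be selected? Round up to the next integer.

n = 600 per group

n = (z_α + z_β)² · (σ₁² + σ₂²) / δ²
  = (1.645 + 1.036)² · (2·13² = 338) / 3.7²
  = 7.1878 · 338 / 13.69
  = 177.46
Design effect: 2.67 × 177.46 = 473.83.
Adjust for 79% response: 473.83 / 0.79 = 599.78.
Round up → n = 600 per group.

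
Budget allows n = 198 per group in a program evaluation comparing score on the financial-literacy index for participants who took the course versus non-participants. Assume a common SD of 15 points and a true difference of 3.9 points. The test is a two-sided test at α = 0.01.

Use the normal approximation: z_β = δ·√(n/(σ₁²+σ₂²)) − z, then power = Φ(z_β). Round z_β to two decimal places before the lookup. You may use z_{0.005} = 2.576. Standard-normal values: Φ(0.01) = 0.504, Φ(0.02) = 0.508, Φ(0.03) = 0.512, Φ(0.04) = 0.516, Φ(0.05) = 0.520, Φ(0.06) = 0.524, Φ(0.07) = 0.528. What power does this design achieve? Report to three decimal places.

Power ≈ 0.504

z_β = δ·√(n/(σ₁²+σ₂²)) − z_{α/2}
    = 3.9 · √(198/450) − 2.576
    = 3.9 · 0.66332 − 2.576
    = 2.5870 − 2.576 = 0.0110 → 0.01
Power = Φ(0.01) = 0.504.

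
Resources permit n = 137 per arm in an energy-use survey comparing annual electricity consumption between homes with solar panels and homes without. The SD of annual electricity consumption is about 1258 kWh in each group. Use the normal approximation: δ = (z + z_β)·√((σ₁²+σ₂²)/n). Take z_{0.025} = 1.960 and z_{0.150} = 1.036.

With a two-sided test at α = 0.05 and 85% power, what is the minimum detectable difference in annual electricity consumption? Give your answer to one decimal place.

Minimum detectable difference ≈ 455.4 kWh

δ = (z_{α/2} + z_β) · √((σ₁²+σ₂²)/n)
  = (1.960 + 1.036) · √(3165128/137)
  = 2.996 · √23103.1
  = 2.996 · 151.9971
  = 455.3834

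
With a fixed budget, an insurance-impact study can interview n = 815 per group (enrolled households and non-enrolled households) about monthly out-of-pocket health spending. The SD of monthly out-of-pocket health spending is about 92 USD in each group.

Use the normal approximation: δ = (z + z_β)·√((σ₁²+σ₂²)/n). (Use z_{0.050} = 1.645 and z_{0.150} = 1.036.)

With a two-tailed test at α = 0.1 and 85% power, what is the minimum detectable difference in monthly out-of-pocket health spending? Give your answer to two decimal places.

Minimum detectable difference ≈ 12.22 USD

δ = (z_{α/2} + z_β) · √((σ₁²+σ₂²)/n)
  = (1.645 + 1.036) · √(16928/815)
  = 2.681 · √20.7706
  = 2.681 · 4.5575
  = 12.2186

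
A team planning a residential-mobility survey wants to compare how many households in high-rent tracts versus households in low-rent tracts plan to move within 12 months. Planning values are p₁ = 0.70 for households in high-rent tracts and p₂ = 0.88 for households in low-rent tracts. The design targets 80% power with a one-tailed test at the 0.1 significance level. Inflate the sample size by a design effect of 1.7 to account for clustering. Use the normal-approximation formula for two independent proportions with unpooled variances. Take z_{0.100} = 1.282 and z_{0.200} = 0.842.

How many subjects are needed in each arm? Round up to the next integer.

n = 75 per group

n = (z_α + z_β)² · [p₁(1−p₁) + p₂(1−p₂)] / (p₁ − p₂)²
  = (1.282 + 0.842)² · (0.70·0.30 + 0.88·0.12) / (-0.18)²
  = (2.124)² · (0.2100 + 0.1056) / 0.0324
  = 4.5114 · 0.3156 / 0.0324
  = 43.94
Design effect: 1.7 × 43.94 = 74.71.
Round up → n = 75 per group.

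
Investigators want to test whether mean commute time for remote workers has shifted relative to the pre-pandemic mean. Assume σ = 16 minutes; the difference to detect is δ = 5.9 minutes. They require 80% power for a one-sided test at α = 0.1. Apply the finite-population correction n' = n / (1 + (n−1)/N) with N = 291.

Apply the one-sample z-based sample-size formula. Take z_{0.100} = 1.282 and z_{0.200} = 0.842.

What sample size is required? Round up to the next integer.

n = 30

n = (z_α + z_β)² · σ² / δ²
  = (1.282 + 0.842)² · 16² / 5.9²
  = 4.5114 · 256 / 34.81
  = 33.18
Finite-population correction (N = 291): 33.18 / (1 + (33.18 − 1)/291) = 29.87.
Round up → n = 30.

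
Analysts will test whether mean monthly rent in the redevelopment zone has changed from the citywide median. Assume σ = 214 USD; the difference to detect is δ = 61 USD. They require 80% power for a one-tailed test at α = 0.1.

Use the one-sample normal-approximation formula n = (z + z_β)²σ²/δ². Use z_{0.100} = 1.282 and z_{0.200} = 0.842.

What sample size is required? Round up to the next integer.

n = (z_α + z_β)² · σ² / δ²
  = (1.282 + 0.842)² · 214² / 61²
  = 4.5114 · 45796 / 3721
  = 55.52
Round up → n = 56.

n = 56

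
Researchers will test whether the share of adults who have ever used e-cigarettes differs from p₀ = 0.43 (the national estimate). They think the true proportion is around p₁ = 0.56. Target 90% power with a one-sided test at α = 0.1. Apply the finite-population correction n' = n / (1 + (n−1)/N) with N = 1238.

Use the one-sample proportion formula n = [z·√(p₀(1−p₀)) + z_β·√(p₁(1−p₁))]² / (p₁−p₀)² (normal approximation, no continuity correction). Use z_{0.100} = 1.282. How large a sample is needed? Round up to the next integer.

n = 89

n = [z_α·√(p₀q₀) + z_β·√(p₁q₁)]² / (p₁ − p₀)²
  = [1.282·√(0.43·0.57) + 1.282·√(0.56·0.44)]² / (0.13)²
  = [1.282·0.4951 + 1.282·0.4964]² / 0.0169
  = [1.2711]² / 0.0169
  = 95.60
Finite-population correction (N = 1238): 95.60 / (1 + (95.60 − 1)/1238) = 88.81.
Round up → n = 89.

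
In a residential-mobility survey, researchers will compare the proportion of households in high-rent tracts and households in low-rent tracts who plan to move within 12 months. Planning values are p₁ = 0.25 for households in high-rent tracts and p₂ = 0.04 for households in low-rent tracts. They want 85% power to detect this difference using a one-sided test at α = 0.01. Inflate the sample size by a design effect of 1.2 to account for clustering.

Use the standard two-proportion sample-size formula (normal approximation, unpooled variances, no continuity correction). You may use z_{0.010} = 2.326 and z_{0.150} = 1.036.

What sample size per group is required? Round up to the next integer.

n = 70 per group

n = (z_α + z_β)² · [p₁(1−p₁) + p₂(1−p₂)] / (p₁ − p₂)²
  = (2.326 + 1.036)² · (0.25·0.75 + 0.04·0.96) / (0.21)²
  = (3.362)² · (0.1875 + 0.0384) / 0.0441
  = 11.3030 · 0.2259 / 0.0441
  = 57.90
Design effect: 1.2 × 57.90 = 69.48.
Round up → n = 70 per group.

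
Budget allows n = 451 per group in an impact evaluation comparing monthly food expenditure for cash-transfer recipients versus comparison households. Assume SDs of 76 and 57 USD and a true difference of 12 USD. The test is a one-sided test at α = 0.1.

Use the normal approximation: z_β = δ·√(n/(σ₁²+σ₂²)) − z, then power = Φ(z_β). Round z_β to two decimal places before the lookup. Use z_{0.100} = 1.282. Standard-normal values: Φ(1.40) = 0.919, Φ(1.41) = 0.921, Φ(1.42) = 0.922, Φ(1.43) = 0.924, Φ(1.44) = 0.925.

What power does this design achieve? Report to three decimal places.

Power ≈ 0.919

z_β = δ·√(n/(σ₁²+σ₂²)) − z_α
    = 12 · √(451/9025) − 1.282
    = 12 · 0.22354 − 1.282
    = 2.6825 − 1.282 = 1.4005 → 1.40
Power = Φ(1.40) = 0.919.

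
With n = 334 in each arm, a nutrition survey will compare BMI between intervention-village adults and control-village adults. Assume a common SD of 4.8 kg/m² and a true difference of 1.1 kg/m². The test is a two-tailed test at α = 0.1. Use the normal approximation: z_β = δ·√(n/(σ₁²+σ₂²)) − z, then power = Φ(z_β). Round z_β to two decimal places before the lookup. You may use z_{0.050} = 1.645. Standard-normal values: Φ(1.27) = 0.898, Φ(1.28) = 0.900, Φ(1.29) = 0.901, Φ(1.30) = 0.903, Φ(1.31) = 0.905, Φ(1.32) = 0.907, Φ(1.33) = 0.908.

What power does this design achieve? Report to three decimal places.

Power ≈ 0.907

z_β = δ·√(n/(σ₁²+σ₂²)) − z_{α/2}
    = 1.1 · √(334/46.08) − 1.645
    = 1.1 · 2.69226 − 1.645
    = 2.9615 − 1.645 = 1.3165 → 1.32
Power = Φ(1.32) = 0.907.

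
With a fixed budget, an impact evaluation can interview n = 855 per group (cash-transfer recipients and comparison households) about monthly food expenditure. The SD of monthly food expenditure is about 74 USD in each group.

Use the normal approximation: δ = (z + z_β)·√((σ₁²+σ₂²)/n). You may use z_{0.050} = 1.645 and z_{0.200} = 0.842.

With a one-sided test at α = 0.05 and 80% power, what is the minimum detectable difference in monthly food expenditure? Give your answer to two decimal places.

δ = (z_α + z_β) · √((σ₁²+σ₂²)/n)
  = (1.645 + 0.842) · √(10952/855)
  = 2.487 · √12.8094
  = 2.487 · 3.5790
  = 8.9010

Minimum detectable difference ≈ 8.90 USD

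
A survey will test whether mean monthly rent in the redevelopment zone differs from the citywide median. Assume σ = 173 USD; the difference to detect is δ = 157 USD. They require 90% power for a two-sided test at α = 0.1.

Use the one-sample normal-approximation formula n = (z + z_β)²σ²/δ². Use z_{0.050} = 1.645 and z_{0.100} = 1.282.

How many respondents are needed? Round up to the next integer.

n = (z_{α/2} + z_β)² · σ² / δ²
  = (1.645 + 1.282)² · 173² / 157²
  = 8.5673 · 29929 / 24649
  = 10.40
Round up → n = 11.

n = 11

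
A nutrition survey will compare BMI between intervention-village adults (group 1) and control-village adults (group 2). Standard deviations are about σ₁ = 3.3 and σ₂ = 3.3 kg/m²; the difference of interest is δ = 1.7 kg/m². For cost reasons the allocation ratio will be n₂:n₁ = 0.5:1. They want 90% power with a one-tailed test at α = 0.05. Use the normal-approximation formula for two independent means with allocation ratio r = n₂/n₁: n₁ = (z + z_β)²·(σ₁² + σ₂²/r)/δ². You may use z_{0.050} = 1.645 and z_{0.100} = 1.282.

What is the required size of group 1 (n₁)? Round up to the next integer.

n₁ = (z_α + z_β)² · (σ₁² + σ₂²/r) / δ²
   = (1.645 + 1.282)² · (3.3² + 3.3²/0.5) / 1.7²
   = 8.5673 · (10.89 + 21.78) / 2.89
   = 8.5673 · 32.67 / 2.89
   = 96.85
Round up → n₁ = 97; n₂ = r·n₁ = 0.5 × 97 = 49.

n₁ = 97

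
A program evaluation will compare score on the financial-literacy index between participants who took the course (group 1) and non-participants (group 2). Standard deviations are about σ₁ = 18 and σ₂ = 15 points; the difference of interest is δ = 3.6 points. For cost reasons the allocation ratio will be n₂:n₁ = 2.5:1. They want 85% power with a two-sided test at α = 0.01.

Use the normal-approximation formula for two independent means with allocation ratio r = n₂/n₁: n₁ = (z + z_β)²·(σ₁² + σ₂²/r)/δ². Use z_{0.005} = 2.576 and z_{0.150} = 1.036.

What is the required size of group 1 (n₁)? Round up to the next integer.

n₁ = 417

n₁ = (z_{α/2} + z_β)² · (σ₁² + σ₂²/r) / δ²
   = (2.576 + 1.036)² · (18² + 15²/2.5) / 3.6²
   = 13.0465 · (324 + 90) / 12.96
   = 13.0465 · 414 / 12.96
   = 416.76
Round up → n₁ = 417; n₂ = r·n₁ = 2.5 × 417 = 1043.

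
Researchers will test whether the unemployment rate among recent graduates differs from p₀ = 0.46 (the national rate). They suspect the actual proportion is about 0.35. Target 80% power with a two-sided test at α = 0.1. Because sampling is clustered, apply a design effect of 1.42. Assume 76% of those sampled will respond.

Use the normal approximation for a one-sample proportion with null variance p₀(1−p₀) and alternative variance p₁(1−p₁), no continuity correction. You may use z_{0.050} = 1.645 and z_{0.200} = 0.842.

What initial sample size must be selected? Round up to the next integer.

n = 231

n = [z_{α/2}·√(p₀q₀) + z_β·√(p₁q₁)]² / (p₁ − p₀)²
  = [1.645·√(0.46·0.54) + 0.842·√(0.35·0.65)]² / (-0.11)²
  = [1.645·0.4984 + 0.842·0.4770]² / 0.0121
  = [1.2215]² / 0.0121
  = 123.31
Design effect: 1.42 × 123.31 = 175.09.
Adjust for 76% response: 175.09 / 0.76 = 230.39.
Round up → n = 231.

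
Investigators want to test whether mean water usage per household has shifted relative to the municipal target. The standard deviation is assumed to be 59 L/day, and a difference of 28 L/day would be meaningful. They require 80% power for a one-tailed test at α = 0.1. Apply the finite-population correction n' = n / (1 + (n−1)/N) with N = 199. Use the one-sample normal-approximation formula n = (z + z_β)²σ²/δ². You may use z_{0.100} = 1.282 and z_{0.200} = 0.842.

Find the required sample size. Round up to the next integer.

n = (z_α + z_β)² · σ² / δ²
  = (1.282 + 0.842)² · 59² / 28²
  = 4.5114 · 3481 / 784
  = 20.03
Finite-population correction (N = 199): 20.03 / (1 + (20.03 − 1)/199) = 18.28.
Round up → n = 19.

n = 19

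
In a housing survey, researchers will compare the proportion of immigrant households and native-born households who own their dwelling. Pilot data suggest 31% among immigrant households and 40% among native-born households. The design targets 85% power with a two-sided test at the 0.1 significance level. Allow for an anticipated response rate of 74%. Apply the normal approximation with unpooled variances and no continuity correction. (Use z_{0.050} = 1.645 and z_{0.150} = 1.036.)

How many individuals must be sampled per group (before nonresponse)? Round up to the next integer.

n = (z_{α/2} + z_β)² · [p₁(1−p₁) + p₂(1−p₂)] / (p₁ − p₂)²
  = (1.645 + 1.036)² · (0.31·0.69 + 0.40·0.60) / (-0.09)²
  = (2.681)² · (0.2139 + 0.2400) / 0.0081
  = 7.1878 · 0.4539 / 0.0081
  = 402.78
Adjust for 74% response: 402.78 / 0.74 = 544.30.
Round up → n = 545 per group.

n = 545 per group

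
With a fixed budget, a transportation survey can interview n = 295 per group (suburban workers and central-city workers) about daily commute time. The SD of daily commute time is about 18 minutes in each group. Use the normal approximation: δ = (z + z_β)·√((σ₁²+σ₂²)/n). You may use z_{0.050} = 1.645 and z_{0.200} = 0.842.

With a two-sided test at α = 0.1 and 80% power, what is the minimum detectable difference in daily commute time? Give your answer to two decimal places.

Minimum detectable difference ≈ 3.69 minutes

δ = (z_{α/2} + z_β) · √((σ₁²+σ₂²)/n)
  = (1.645 + 0.842) · √(648/295)
  = 2.487 · √2.1966
  = 2.487 · 1.4821
  = 3.6860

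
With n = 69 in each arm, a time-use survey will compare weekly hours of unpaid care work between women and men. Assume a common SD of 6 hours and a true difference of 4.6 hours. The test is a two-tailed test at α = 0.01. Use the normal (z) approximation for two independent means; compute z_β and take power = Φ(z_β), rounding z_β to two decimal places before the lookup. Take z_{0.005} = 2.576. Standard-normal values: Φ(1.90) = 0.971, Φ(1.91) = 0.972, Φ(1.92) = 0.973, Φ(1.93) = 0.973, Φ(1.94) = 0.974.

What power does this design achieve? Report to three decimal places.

Power ≈ 0.973

z_β = δ·√(n/(σ₁²+σ₂²)) − z_{α/2}
    = 4.6 · √(69/72) − 2.576
    = 4.6 · 0.97895 − 2.576
    = 4.5031 − 2.576 = 1.9271 → 1.93
Power = Φ(1.93) = 0.973.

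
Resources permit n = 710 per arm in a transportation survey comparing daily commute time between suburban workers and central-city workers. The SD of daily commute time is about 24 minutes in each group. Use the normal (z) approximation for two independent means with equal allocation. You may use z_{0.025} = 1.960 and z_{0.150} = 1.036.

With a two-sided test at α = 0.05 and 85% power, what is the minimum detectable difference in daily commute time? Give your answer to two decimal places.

δ = (z_{α/2} + z_β) · √((σ₁²+σ₂²)/n)
  = (1.960 + 1.036) · √(1152/710)
  = 2.996 · √1.6225
  = 2.996 · 1.2738
  = 3.8163

Minimum detectable difference ≈ 3.82 minutes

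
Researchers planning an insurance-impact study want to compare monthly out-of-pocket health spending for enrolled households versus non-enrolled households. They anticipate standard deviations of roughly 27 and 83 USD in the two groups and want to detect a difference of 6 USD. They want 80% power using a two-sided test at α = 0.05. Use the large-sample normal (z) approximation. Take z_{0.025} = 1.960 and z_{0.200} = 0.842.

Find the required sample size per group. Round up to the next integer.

n = (z_{α/2} + z_β)² · (σ₁² + σ₂²) / δ²
  = (1.960 + 0.842)² · (27² + 83² = 7618) / 6²
  = 7.8512 · 7618 / 36
  = 1661.40
Round up → n = 1662 per group.

n = 1662 per group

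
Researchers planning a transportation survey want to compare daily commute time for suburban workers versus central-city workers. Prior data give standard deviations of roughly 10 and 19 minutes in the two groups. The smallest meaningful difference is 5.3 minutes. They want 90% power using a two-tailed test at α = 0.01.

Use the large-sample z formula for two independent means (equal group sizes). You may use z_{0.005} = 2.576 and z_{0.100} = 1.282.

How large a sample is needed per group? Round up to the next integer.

n = 245 per group

n = (z_{α/2} + z_β)² · (σ₁² + σ₂²) / δ²
  = (2.576 + 1.282)² · (10² + 19² = 461) / 5.3²
  = 14.8842 · 461 / 28.09
  = 244.27
Round up → n = 245 per group.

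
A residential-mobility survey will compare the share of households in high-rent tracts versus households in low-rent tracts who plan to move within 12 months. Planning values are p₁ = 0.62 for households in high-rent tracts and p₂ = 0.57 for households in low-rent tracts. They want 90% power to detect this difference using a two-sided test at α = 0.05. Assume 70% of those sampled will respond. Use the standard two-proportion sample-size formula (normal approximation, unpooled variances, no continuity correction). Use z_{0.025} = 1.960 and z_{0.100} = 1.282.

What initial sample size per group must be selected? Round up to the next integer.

n = 2888 per group

n = (z_{α/2} + z_β)² · [p₁(1−p₁) + p₂(1−p₂)] / (p₁ − p₂)²
  = (1.960 + 1.282)² · (0.62·0.38 + 0.57·0.43) / (0.05)²
  = (3.242)² · (0.2356 + 0.2451) / 0.0025
  = 10.5106 · 0.4807 / 0.0025
  = 2020.97
Adjust for 70% response: 2020.97 / 0.70 = 2887.10.
Round up → n = 2888 per group.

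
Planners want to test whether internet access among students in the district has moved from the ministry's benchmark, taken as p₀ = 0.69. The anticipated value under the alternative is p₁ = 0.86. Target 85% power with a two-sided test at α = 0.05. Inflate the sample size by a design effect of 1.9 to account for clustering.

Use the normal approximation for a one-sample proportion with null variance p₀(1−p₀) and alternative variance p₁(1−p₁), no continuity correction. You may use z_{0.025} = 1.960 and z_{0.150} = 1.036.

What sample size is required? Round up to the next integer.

n = [z_{α/2}·√(p₀q₀) + z_β·√(p₁q₁)]² / (p₁ − p₀)²
  = [1.960·√(0.69·0.31) + 1.036·√(0.86·0.14)]² / (0.17)²
  = [1.960·0.4625 + 1.036·0.3470]² / 0.0289
  = [1.2660]² / 0.0289
  = 55.46
Design effect: 1.9 × 55.46 = 105.37.
Round up → n = 106.

n = 106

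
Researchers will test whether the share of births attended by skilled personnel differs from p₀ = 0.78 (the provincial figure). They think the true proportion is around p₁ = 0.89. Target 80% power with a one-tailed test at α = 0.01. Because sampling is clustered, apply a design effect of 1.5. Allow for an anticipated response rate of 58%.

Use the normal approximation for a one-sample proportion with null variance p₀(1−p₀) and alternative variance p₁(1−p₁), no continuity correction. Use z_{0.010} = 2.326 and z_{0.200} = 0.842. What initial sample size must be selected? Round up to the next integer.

n = 322

n = [z_α·√(p₀q₀) + z_β·√(p₁q₁)]² / (p₁ − p₀)²
  = [2.326·√(0.78·0.22) + 0.842·√(0.89·0.11)]² / (0.11)²
  = [2.326·0.4142 + 0.842·0.3129]² / 0.0121
  = [1.2270]² / 0.0121
  = 124.42
Design effect: 1.5 × 124.42 = 186.63.
Adjust for 58% response: 186.63 / 0.58 = 321.78.
Round up → n = 322.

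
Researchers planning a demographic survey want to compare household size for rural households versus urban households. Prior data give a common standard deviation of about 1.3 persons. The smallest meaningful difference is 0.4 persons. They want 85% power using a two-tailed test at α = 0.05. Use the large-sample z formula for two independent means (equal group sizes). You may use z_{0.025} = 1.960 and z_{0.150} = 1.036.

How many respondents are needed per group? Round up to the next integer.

n = 190 per group

n = (z_{α/2} + z_β)² · (σ₁² + σ₂²) / δ²
  = (1.960 + 1.036)² · (2·1.3² = 3.38) / 0.4²
  = 8.9760 · 3.38 / 0.16
  = 189.62
Round up → n = 190 per group.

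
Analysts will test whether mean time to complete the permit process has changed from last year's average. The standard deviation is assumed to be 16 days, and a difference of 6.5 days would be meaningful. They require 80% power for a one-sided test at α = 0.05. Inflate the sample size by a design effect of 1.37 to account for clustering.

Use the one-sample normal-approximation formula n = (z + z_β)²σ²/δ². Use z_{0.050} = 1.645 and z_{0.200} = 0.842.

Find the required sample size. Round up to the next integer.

n = 52

n = (z_α + z_β)² · σ² / δ²
  = (1.645 + 0.842)² · 16² / 6.5²
  = 6.1852 · 256 / 42.25
  = 37.48
Design effect: 1.37 × 37.48 = 51.34.
Round up → n = 52.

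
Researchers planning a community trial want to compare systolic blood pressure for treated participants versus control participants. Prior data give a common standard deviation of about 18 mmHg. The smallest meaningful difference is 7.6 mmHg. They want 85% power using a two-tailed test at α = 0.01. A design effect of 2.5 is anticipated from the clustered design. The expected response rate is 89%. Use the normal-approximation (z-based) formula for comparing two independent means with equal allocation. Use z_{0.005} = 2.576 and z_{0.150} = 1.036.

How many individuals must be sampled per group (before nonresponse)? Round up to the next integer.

n = 412 per group

n = (z_{α/2} + z_β)² · (σ₁² + σ₂²) / δ²
  = (2.576 + 1.036)² · (2·18² = 648) / 7.6²
  = 13.0465 · 648 / 57.76
  = 146.37
Design effect: 2.5 × 146.37 = 365.92.
Adjust for 89% response: 365.92 / 0.89 = 411.14.
Round up → n = 412 per group.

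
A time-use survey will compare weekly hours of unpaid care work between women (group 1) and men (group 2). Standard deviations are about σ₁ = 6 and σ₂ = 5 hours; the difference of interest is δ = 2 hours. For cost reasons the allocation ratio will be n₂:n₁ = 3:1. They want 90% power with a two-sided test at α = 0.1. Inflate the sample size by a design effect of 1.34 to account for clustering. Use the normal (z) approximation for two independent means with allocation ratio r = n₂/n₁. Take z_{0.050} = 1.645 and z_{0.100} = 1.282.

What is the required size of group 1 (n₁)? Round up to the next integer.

n₁ = (z_{α/2} + z_β)² · (σ₁² + σ₂²/r) / δ²
   = (1.645 + 1.282)² · (6² + 5²/3) / 2²
   = 8.5673 · (36 + 8.3333) / 4
   = 8.5673 · 44.3333 / 4
   = 94.95
Design effect: 1.34 × 94.95 = 127.24.
Round up → n₁ = 128; n₂ = r·n₁ = 3 × 128 = 384.

n₁ = 128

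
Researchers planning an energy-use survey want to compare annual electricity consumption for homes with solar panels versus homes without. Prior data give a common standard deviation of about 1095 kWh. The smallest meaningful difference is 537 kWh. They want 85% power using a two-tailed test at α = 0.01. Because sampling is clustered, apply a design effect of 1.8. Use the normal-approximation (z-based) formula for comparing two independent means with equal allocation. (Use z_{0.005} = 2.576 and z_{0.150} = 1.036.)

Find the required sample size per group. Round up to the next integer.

n = (z_{α/2} + z_β)² · (σ₁² + σ₂²) / δ²
  = (2.576 + 1.036)² · (2·1095² = 2398050) / 537²
  = 13.0465 · 2398050 / 288369
  = 108.49
Design effect: 1.8 × 108.49 = 195.29.
Round up → n = 196 per group.

n = 196 per group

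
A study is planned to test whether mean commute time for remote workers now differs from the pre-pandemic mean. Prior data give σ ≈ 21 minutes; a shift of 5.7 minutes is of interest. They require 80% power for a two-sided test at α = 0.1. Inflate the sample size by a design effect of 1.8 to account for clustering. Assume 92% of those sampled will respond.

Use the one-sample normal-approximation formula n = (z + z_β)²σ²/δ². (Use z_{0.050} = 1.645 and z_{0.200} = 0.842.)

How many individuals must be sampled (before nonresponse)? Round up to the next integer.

n = 165

n = (z_{α/2} + z_β)² · σ² / δ²
  = (1.645 + 0.842)² · 21² / 5.7²
  = 6.1852 · 441 / 32.49
  = 83.95
Design effect: 1.8 × 83.95 = 151.12.
Adjust for 92% response: 151.12 / 0.92 = 164.26.
Round up → n = 165.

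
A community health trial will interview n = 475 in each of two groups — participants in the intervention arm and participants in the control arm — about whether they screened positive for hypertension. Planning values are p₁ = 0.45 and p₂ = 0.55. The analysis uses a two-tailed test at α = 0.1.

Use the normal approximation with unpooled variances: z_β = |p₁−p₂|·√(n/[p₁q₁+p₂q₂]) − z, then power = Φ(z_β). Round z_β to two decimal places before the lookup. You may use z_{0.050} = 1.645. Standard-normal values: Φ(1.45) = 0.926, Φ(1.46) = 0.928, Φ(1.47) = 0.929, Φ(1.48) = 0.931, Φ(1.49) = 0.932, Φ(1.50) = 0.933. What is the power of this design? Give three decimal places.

z_β = |p₁−p₂|·√(n/[p₁q₁+p₂q₂]) − z_{α/2}
    = 0.10 · √(475/0.4950) − 1.645
    = 0.10 · 30.9773 − 1.645
    = 3.0977 − 1.645 = 1.4527 → 1.45
Power = Φ(1.45) = 0.926.

Power ≈ 0.926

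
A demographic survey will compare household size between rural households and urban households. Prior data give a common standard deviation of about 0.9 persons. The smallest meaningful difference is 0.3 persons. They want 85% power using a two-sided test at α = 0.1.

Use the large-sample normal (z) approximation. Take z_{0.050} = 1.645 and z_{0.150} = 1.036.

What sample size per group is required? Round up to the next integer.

n = (z_{α/2} + z_β)² · (σ₁² + σ₂²) / δ²
  = (1.645 + 1.036)² · (2·0.9² = 1.62) / 0.3²
  = 7.1878 · 1.62 / 0.09
  = 129.38
Round up → n = 130 per group.

n = 130 per group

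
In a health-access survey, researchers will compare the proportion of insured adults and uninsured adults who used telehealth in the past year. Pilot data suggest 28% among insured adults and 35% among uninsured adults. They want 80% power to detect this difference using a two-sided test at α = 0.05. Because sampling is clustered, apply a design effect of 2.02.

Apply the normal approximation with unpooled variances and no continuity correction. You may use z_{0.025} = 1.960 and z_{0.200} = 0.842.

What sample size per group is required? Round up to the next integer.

n = (z_{α/2} + z_β)² · [p₁(1−p₁) + p₂(1−p₂)] / (p₁ − p₂)²
  = (1.960 + 0.842)² · (0.28·0.72 + 0.35·0.65) / (-0.07)²
  = (2.802)² · (0.2016 + 0.2275) / 0.0049
  = 7.8512 · 0.4291 / 0.0049
  = 687.54
Design effect: 2.02 × 687.54 = 1388.83.
Round up → n = 1389 per group.

n = 1389 per group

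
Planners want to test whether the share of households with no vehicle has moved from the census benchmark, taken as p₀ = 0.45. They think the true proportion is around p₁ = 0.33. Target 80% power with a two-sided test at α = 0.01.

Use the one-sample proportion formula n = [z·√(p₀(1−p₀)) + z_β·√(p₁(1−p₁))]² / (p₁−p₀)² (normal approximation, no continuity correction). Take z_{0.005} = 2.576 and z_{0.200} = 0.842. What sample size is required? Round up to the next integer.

n = [z_{α/2}·√(p₀q₀) + z_β·√(p₁q₁)]² / (p₁ − p₀)²
  = [2.576·√(0.45·0.55) + 0.842·√(0.33·0.67)]² / (-0.12)²
  = [2.576·0.4975 + 0.842·0.4702]² / 0.0144
  = [1.6775]² / 0.0144
  = 195.41
Round up → n = 196.

n = 196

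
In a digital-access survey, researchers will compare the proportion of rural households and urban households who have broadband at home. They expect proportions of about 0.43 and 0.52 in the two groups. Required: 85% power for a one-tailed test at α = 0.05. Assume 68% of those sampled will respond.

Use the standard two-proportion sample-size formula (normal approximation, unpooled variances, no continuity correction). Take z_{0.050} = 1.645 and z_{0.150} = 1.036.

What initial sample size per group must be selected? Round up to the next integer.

n = (z_α + z_β)² · [p₁(1−p₁) + p₂(1−p₂)] / (p₁ − p₂)²
  = (1.645 + 1.036)² · (0.43·0.57 + 0.52·0.48) / (-0.09)²
  = (2.681)² · (0.2451 + 0.2496) / 0.0081
  = 7.1878 · 0.4947 / 0.0081
  = 438.99
Adjust for 68% response: 438.99 / 0.68 = 645.57.
Round up → n = 646 per group.

n = 646 per group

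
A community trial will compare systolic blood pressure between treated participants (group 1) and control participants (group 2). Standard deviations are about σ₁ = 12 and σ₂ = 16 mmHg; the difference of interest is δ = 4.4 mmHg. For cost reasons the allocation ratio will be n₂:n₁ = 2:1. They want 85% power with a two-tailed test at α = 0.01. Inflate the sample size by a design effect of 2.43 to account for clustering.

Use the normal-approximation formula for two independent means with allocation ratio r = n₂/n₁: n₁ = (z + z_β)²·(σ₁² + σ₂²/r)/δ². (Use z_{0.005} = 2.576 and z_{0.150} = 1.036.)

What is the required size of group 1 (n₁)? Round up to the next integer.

n₁ = 446

n₁ = (z_{α/2} + z_β)² · (σ₁² + σ₂²/r) / δ²
   = (2.576 + 1.036)² · (12² + 16²/2) / 4.4²
   = 13.0465 · (144 + 128) / 19.36
   = 13.0465 · 272 / 19.36
   = 183.30
Design effect: 2.43 × 183.30 = 445.42.
Round up → n₁ = 446; n₂ = r·n₁ = 2 × 446 = 892.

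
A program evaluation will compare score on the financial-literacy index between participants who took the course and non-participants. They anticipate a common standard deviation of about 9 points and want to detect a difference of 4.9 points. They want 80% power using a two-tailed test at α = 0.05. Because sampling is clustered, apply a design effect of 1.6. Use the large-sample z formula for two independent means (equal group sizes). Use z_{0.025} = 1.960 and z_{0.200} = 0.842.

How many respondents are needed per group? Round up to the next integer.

n = (z_{α/2} + z_β)² · (σ₁² + σ₂²) / δ²
  = (1.960 + 0.842)² · (2·9² = 162) / 4.9²
  = 7.8512 · 162 / 24.01
  = 52.97
Design effect: 1.6 × 52.97 = 84.76.
Round up → n = 85 per group.

n = 85 per group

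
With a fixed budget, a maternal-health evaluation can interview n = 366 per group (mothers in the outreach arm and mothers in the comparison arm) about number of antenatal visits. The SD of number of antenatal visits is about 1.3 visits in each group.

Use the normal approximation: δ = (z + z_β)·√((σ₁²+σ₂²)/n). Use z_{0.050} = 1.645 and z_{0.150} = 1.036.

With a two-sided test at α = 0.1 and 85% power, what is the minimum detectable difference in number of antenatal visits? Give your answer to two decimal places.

Minimum detectable difference ≈ 0.26 visits

δ = (z_{α/2} + z_β) · √((σ₁²+σ₂²)/n)
  = (1.645 + 1.036) · √(3.38/366)
  = 2.681 · √0.00923
  = 2.681 · 0.0961
  = 0.2576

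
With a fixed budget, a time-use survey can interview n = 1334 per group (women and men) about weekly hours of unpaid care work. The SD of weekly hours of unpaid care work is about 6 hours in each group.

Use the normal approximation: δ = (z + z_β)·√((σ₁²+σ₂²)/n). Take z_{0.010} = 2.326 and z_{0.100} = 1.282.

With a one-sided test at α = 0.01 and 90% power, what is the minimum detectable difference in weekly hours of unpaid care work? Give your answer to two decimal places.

Minimum detectable difference ≈ 0.84 hours

δ = (z_α + z_β) · √((σ₁²+σ₂²)/n)
  = (2.326 + 1.282) · √(72/1334)
  = 3.608 · √0.05397
  = 3.608 · 0.2323
  = 0.8382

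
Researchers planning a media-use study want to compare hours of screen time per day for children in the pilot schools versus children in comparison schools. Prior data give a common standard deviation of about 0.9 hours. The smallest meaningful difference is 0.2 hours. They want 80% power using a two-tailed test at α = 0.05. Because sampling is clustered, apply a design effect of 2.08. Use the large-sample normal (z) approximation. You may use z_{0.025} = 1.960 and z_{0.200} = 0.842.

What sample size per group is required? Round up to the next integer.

n = 662 per group

n = (z_{α/2} + z_β)² · (σ₁² + σ₂²) / δ²
  = (1.960 + 0.842)² · (2·0.9² = 1.62) / 0.2²
  = 7.8512 · 1.62 / 0.04
  = 317.97
Design effect: 2.08 × 317.97 = 661.39.
Round up → n = 662 per group.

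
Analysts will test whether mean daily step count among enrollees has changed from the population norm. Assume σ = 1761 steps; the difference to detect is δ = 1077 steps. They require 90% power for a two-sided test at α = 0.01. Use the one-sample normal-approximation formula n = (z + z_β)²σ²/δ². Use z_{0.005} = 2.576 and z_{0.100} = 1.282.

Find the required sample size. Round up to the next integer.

n = (z_{α/2} + z_β)² · σ² / δ²
  = (2.576 + 1.282)² · 1761² / 1077²
  = 14.8842 · 3101121 / 1159929
  = 39.79
Round up → n = 40.

n = 40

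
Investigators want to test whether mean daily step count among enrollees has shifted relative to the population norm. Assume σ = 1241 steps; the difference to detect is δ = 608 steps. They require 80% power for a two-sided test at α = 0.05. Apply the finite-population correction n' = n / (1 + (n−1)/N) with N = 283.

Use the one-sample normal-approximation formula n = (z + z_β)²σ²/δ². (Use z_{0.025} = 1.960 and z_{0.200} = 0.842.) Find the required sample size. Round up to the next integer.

n = 30

n = (z_{α/2} + z_β)² · σ² / δ²
  = (1.960 + 0.842)² · 1241² / 608²
  = 7.8512 · 1540081 / 369664
  = 32.71
Finite-population correction (N = 283): 32.71 / (1 + (32.71 − 1)/283) = 29.41.
Round up → n = 30.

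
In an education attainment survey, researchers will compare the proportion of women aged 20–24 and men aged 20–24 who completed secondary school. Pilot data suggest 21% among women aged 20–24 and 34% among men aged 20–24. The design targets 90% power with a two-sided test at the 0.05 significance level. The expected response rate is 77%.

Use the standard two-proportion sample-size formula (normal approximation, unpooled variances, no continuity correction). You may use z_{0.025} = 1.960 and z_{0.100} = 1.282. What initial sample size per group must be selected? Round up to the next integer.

n = (z_{α/2} + z_β)² · [p₁(1−p₁) + p₂(1−p₂)] / (p₁ − p₂)²
  = (1.960 + 1.282)² · (0.21·0.79 + 0.34·0.66) / (-0.13)²
  = (3.242)² · (0.1659 + 0.2244) / 0.0169
  = 10.5106 · 0.3903 / 0.0169
  = 242.74
Adjust for 77% response: 242.74 / 0.77 = 315.24.
Round up → n = 316 per group.

n = 316 per group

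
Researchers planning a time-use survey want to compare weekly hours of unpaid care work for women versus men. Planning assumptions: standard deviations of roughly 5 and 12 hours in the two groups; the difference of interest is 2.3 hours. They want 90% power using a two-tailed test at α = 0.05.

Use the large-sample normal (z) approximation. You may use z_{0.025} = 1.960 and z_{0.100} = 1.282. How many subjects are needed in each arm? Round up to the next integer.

n = 336 per group

n = (z_{α/2} + z_β)² · (σ₁² + σ₂²) / δ²
  = (1.960 + 1.282)² · (5² + 12² = 169) / 2.3²
  = 10.5106 · 169 / 5.29
  = 335.78
Round up → n = 336 per group.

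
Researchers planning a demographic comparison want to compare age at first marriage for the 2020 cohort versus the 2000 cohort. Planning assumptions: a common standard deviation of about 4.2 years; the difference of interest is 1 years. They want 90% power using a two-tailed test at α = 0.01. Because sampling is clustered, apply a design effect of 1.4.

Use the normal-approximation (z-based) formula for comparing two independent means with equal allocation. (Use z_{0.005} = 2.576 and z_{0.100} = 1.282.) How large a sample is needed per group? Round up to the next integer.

n = 736 per group

n = (z_{α/2} + z_β)² · (σ₁² + σ₂²) / δ²
  = (2.576 + 1.282)² · (2·4.2² = 35.28) / 1²
  = 14.8842 · 35.28 / 1
  = 525.11
Design effect: 1.4 × 525.11 = 735.16.
Round up → n = 736 per group.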